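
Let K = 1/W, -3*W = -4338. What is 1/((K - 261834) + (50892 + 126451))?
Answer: -1446/122173985 ≈ -1.1836e-5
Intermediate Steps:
W = 1446 (W = -1/3*(-4338) = 1446)
K = 1/1446 ≈ 0.00069156
1/((K - 261834) + (50892 + 126451)) = 1/((1/1446 - 261834) + (50892 + 126451)) = 1/(-378611963/1446 + 177343) = 1/(-122173985/1446) = -1446/122173985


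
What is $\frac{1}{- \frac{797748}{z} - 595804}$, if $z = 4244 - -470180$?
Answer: $- \frac{118606}{70666128661} \approx -1.6784 \cdot 10^{-6}$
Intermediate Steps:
$z = 474424$ ($z = 4244 + 470180 = 474424$)
$\frac{1}{- \frac{797748}{z} - 595804} = \frac{1}{- \frac{797748}{474424} - 595804} = \frac{1}{\left(-797748\right) \frac{1}{474424} - 595804} = \frac{1}{- \frac{199437}{118606} - 595804} = \frac{1}{- \frac{70666128661}{118606}} = - \frac{118606}{70666128661}$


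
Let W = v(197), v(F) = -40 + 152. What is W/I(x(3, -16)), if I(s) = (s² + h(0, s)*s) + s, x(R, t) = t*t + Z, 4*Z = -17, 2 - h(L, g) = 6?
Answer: 1792/1001965 ≈ 0.0017885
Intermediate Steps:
h(L, g) = -4 (h(L, g) = 2 - 1*6 = 2 - 6 = -4)
Z = -17/4 (Z = (¼)*(-17) = -17/4 ≈ -4.2500)
v(F) = 112
x(R, t) = -17/4 + t² (x(R, t) = t*t - 17/4 = t² - 17/4 = -17/4 + t²)
I(s) = s² - 3*s (I(s) = (s² - 4*s) + s = s² - 3*s)
W = 112
W/I(x(3, -16)) = 112/(((-17/4 + (-16)²)*(-3 + (-17/4 + (-16)²)))) = 112/(((-17/4 + 256)*(-3 + (-17/4 + 256)))) = 112/((1007*(-3 + 1007/4)/4)) = 112/(((1007/4)*(995/4))) = 112/(1001965/16) = 112*(16/1001965) = 1792/1001965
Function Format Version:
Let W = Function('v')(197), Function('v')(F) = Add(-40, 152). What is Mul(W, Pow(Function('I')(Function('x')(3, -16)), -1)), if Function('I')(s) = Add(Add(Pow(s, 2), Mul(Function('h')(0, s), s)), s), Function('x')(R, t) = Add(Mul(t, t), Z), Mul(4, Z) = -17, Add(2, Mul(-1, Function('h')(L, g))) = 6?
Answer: Rational(1792, 1001965) ≈ 0.0017885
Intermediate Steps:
Function('h')(L, g) = -4 (Function('h')(L, g) = Add(2, Mul(-1, 6)) = Add(2, -6) = -4)
Z = Rational(-17, 4) (Z = Mul(Rational(1, 4), -17) = Rational(-17, 4) ≈ -4.2500)
Function('v')(F) = 112
Function('x')(R, t) = Add(Rational(-17, 4), Pow(t, 2)) (Function('x')(R, t) = Add(Mul(t, t), Rational(-17, 4)) = Add(Pow(t, 2), Rational(-17, 4)) = Add(Rational(-17, 4), Pow(t, 2)))
Function('I')(s) = Add(Pow(s, 2), Mul(-3, s)) (Function('I')(s) = Add(Add(Pow(s, 2), Mul(-4, s)), s) = Add(Pow(s, 2), Mul(-3, s)))
W = 112
Mul(W, Pow(Function('I')(Function('x')(3, -16)), -1)) = Mul(112, Pow(Mul(Add(Rational(-17, 4), Pow(-16, 2)), Add(-3, Add(Rational(-17, 4), Pow(-16, 2)))), -1)) = Mul(112, Pow(Mul(Add(Rational(-17, 4), 256), Add(-3, Add(Rational(-17, 4), 256))), -1)) = Mul(112, Pow(Mul(Rational(1007, 4), Add(-3, Rational(1007, 4))), -1)) = Mul(112, Pow(Mul(Rational(1007, 4), Rational(995, 4)), -1)) = Mul(112, Pow(Rational(1001965, 16), -1)) = Mul(112, Rational(16, 1001965)) = Rational(1792, 1001965)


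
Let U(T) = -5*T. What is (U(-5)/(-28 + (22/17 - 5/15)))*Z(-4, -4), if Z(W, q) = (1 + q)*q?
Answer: -15300/1379 ≈ -11.095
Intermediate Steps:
Z(W, q) = q*(1 + q)
(U(-5)/(-28 + (22/17 - 5/15)))*Z(-4, -4) = ((-5*(-5))/(-28 + (22/17 - 5/15)))*(-4*(1 - 4)) = (25/(-28 + (22*(1/17) - 5*1/15)))*(-4*(-3)) = (25/(-28 + (22/17 - ⅓)))*12 = (25/(-28 + 49/51))*12 = (25/(-1379/51))*12 = (25*(-51/1379))*12 = -1275/1379*12 = -15300/1379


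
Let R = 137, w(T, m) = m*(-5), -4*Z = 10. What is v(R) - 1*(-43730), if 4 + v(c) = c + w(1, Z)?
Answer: 87751/2 ≈ 43876.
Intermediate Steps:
Z = -5/2 (Z = -¼*10 = -5/2 ≈ -2.5000)
w(T, m) = -5*m
v(c) = 17/2 + c (v(c) = -4 + (c - 5*(-5/2)) = -4 + (c + 25/2) = -4 + (25/2 + c) = 17/2 + c)
v(R) - 1*(-43730) = (17/2 + 137) - 1*(-43730) = 291/2 + 43730 = 87751/2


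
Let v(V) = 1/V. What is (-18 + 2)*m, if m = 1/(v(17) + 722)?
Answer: -272/12275 ≈ -0.022159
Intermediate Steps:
m = 17/12275 (m = 1/(1/17 + 722) = 1/(12275/17) = 17/12275 ≈ 0.0013849)
(-18 + 2)*m = (-18 + 2)*(17/12275) = -16*17/12275 = -272/12275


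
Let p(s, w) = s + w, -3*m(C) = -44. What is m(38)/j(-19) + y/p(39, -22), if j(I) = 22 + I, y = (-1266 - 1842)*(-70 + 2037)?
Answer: -55020176/153 ≈ -3.5961e+5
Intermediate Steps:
m(C) = 44/3 (m(C) = -1/3*(-44) = 44/3)
y = -6113436 (y = -3108*1967 = -6113436)
m(38)/j(-19) + y/p(39, -22) = 44/(3*(22 - 19)) - 6113436/(39 - 22) = (44/3)/3 - 6113436/17 = (44/3)*(1/3) - 6113436*1/17 = 44/9 - 6113436/17 = -55020176/153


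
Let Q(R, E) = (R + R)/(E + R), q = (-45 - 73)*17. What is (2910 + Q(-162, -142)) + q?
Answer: 68785/76 ≈ 905.07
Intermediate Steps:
q = -2006 (q = -118*17 = -2006)
Q(R, E) = 2*R/(E + R) (Q(R, E) = (2*R)/(E + R) = 2*R/(E + R))
(2910 + Q(-162, -142)) + q = (2910 + 2*(-162)/(-142 - 162)) - 2006 = (2910 + 2*(-162)/(-304)) - 2006 = (2910 + 2*(-162)*(-1/304)) - 2006 = (2910 + 81/76) - 2006 = 221241/76 - 2006 = 68785/76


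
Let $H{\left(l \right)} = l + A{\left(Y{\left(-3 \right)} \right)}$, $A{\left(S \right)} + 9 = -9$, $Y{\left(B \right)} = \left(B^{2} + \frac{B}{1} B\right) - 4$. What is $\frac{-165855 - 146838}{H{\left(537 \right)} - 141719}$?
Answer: $\frac{312693}{141200} \approx 2.2145$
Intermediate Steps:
$Y{\left(B \right)} = -4 + 2 B^{2}$ ($Y{\left(B \right)} = \left(B^{2} + B 1 B\right) - 4 = \left(B^{2} + B B\right) - 4 = \left(B^{2} + B^{2}\right) - 4 = 2 B^{2} - 4 = -4 + 2 B^{2}$)
$A{\left(S \right)} = -18$ ($A{\left(S \right)} = -9 - 9 = -18$)
$H{\left(l \right)} = -18 + l$ ($H{\left(l \right)} = l - 18 = -18 + l$)
$\frac{-165855 - 146838}{H{\left(537 \right)} - 141719} = \frac{-165855 - 146838}{\left(-18 + 537\right) - 141719} = - \frac{312693}{519 - 141719} = - \frac{312693}{-141200} = \left(-312693\right) \left(- \frac{1}{141200}\right) = \frac{312693}{141200}$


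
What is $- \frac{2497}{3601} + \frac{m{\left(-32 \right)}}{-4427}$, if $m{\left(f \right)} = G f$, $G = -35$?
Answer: $- \frac{15087339}{15941627} \approx -0.94641$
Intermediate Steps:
$m{\left(f \right)} = - 35 f$
$- \frac{2497}{3601} + \frac{m{\left(-32 \right)}}{-4427} = - \frac{2497}{3601} + \frac{\left(-35\right) \left(-32\right)}{-4427} = \left(-2497\right) \frac{1}{3601} + 1120 \left(- \frac{1}{4427}\right) = - \frac{2497}{3601} - \frac{1120}{4427} = - \frac{15087339}{15941627}$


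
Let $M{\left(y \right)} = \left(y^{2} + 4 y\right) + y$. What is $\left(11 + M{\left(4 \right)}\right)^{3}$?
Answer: $103823$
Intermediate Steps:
$M{\left(y \right)} = y^{2} + 5 y$
$\left(11 + M{\left(4 \right)}\right)^{3} = \left(11 + 4 \left(5 + 4\right)\right)^{3} = \left(11 + 4 \cdot 9\right)^{3} = \left(11 + 36\right)^{3} = 47^{3} = 103823$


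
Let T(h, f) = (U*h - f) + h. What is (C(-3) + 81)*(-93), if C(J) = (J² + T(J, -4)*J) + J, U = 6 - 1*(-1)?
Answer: -13671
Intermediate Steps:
U = 7 (U = 6 + 1 = 7)
T(h, f) = -f + 8*h (T(h, f) = (7*h - f) + h = (-f + 7*h) + h = -f + 8*h)
C(J) = J + J² + J*(4 + 8*J) (C(J) = (J² + (-1*(-4) + 8*J)*J) + J = (J² + (4 + 8*J)*J) + J = (J² + J*(4 + 8*J)) + J = J + J² + J*(4 + 8*J))
(C(-3) + 81)*(-93) = (-3*(5 + 9*(-3)) + 81)*(-93) = (-3*(5 - 27) + 81)*(-93) = (-3*(-22) + 81)*(-93) = (66 + 81)*(-93) = 147*(-93) = -13671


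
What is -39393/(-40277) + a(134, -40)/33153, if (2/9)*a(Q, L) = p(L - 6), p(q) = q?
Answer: 432552930/445101127 ≈ 0.97181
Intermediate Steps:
a(Q, L) = -27 + 9*L/2 (a(Q, L) = 9*(L - 6)/2 = 9*(-6 + L)/2 = -27 + 9*L/2)
-39393/(-40277) + a(134, -40)/33153 = -39393/(-40277) + (-27 + (9/2)*(-40))/33153 = -39393*(-1/40277) + (-27 - 180)*(1/33153) = 39393/40277 - 207*1/33153 = 39393/40277 - 69/11051 = 432552930/445101127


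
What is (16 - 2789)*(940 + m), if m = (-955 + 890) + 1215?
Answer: -5795570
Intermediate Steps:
m = 1150 (m = -65 + 1215 = 1150)
(16 - 2789)*(940 + m) = (16 - 2789)*(940 + 1150) = -2773*2090 = -5795570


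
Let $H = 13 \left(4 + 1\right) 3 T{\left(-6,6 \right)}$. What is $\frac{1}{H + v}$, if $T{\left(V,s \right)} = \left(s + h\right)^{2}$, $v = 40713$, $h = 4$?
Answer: $\frac{1}{60213} \approx 1.6608 \cdot 10^{-5}$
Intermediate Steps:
$T{\left(V,s \right)} = \left(4 + s\right)^{2}$ ($T{\left(V,s \right)} = \left(s + 4\right)^{2} = \left(4 + s\right)^{2}$)
$H = 19500$ ($H = 13 \left(4 + 1\right) 3 \left(4 + 6\right)^{2} = 13 \cdot 5 \cdot 3 \cdot 10^{2} = 13 \cdot 15 \cdot 100 = 195 \cdot 100 = 19500$)
$\frac{1}{H + v} = \frac{1}{19500 + 40713} = \frac{1}{60213}$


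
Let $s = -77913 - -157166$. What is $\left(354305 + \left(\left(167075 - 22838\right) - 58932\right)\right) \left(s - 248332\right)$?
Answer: $-74328819190$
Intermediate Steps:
$s = 79253$ ($s = -77913 + 157166 = 79253$)
$\left(354305 + \left(\left(167075 - 22838\right) - 58932\right)\right) \left(s - 248332\right) = \left(354305 + \left(\left(167075 - 22838\right) - 58932\right)\right) \left(79253 - 248332\right) = \left(354305 + \left(144237 - 58932\right)\right) \left(-169079\right) = \left(354305 + 85305\right) \left(-169079\right) = 439610 \left(-169079\right) = -74328819190$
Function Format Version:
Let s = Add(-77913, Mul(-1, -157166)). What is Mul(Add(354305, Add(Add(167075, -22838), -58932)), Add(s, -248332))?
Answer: -74328819190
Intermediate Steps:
s = 79253 (s = Add(-77913, 157166) = 79253)
Mul(Add(354305, Add(Add(167075, -22838), -58932)), Add(s, -248332)) = Mul(Add(354305, Add(Add(167075, -22838), -58932)), Add(79253, -248332)) = Mul(Add(354305, Add(144237, -58932)), -169079) = Mul(Add(354305, 85305), -169079) = Mul(439610, -169079) = -74328819190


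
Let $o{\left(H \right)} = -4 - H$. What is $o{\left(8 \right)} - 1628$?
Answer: $-1640$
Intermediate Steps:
$o{\left(8 \right)} - 1628 = \left(-4 - 8\right) - 1628 = -12 - 1628 = -1640$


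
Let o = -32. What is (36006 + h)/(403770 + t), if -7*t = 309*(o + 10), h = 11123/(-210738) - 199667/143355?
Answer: 2537990106759401/28530529911572040 ≈ 0.088957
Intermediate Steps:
h = -14557320637/10070115330 (h = 11123*(-1/210738) - 199667*1/143355 = -11123/210738 - 199667/143355 = -14557320637/10070115330 ≈ -1.4456)
t = 6798/7 (t = -309*(-32 + 10)/7 = -309*(-22)/7 = -⅐*(-6798) = 6798/7 ≈ 971.14)
(36006 + h)/(403770 + t) = (36006 - 14557320637/10070115330)/(403770 + 6798/7) = 362570015251343/(10070115330*(2833188/7)) = (362570015251343/10070115330)*(7/2833188) = 2537990106759401/28530529911572040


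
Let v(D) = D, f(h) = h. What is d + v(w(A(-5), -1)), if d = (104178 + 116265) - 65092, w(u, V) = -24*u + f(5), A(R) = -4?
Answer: 155452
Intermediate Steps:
w(u, V) = 5 - 24*u (w(u, V) = -24*u + 5 = 5 - 24*u)
d = 155351 (d = 220443 - 65092 = 155351)
d + v(w(A(-5), -1)) = 155351 + (5 - 24*(-4)) = 155351 + (5 + 96) = 155351 + 101 = 155452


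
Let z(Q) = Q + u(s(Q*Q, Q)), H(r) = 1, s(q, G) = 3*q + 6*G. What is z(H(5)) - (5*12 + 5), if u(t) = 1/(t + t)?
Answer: -1151/18 ≈ -63.944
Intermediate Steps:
u(t) = 1/(2*t)
z(Q) = Q + 1/(2*(3*Q² + 6*Q)) (z(Q) = Q + 1/(2*(3*(Q*Q) + 6*Q)) = Q + 1/(2*(3*Q² + 6*Q)))
z(H(5)) - (5*12 + 5) = (⅙)*(1 + 6*1²*(2 + 1))/(1*(2 + 1)) - (5*12 + 5) = (⅙)*1*(1 + 6*1*3)/3 - (60 + 5) = (⅙)*1*(⅓)*(1 + 18) - 1*65 = (⅙)*1*(⅓)*19 - 65 = 19/18 - 65 = -1151/18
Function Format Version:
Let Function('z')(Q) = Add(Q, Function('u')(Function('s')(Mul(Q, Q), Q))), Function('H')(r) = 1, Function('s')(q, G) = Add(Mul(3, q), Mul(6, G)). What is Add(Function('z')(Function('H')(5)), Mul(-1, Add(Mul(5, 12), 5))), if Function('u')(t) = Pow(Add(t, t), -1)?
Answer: Rational(-1151, 18) ≈ -63.944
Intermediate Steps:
Function('u')(t) = Mul(Rational(1, 2), Pow(t, -1)) (Function('u')(t) = Pow(Mul(2, t), -1) = Mul(Rational(1, 2), Pow(t, -1)))
Function('z')(Q) = Add(Q, Mul(Rational(1, 2), Pow(Add(Mul(3, Pow(Q, 2)), Mul(6, Q)), -1))) (Function('z')(Q) = Add(Q, Mul(Rational(1, 2), Pow(Add(Mul(3, Mul(Q, Q)), Mul(6, Q)), -1))) = Add(Q, Mul(Rational(1, 2), Pow(Add(Mul(3, Pow(Q, 2)), Mul(6, Q)), -1))))
Add(Function('z')(Function('H')(5)), Mul(-1, Add(Mul(5, 12), 5))) = Add(Mul(Rational(1, 6), Pow(1, -1), Pow(Add(2, 1), -1), Add(1, Mul(6, Pow(1, 2), Add(2, 1)))), Mul(-1, Add(Mul(5, 12), 5))) = Add(Mul(Rational(1, 6), 1, Pow(3, -1), Add(1, Mul(6, 1, 3))), Mul(-1, Add(60, 5))) = Add(Mul(Rational(1, 6), 1, Rational(1, 3), Add(1, 18)), Mul(-1, 65)) = Add(Mul(Rational(1, 6), 1, Rational(1, 3), 19), -65) = Add(Rational(19, 18), -65) = Rational(-1151, 18)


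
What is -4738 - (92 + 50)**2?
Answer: -24902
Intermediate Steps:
-4738 - (92 + 50)**2 = -4738 - 1*142**2 = -4738 - 1*20164 = -4738 - 20164 = -24902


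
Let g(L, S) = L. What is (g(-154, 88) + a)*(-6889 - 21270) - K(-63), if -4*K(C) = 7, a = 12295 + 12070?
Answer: -2727030189/4 ≈ -6.8176e+8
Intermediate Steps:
a = 24365
K(C) = -7/4 (K(C) = -1/4*7 = -7/4)
(g(-154, 88) + a)*(-6889 - 21270) - K(-63) = (-154 + 24365)*(-6889 - 21270) - 1*(-7/4) = 24211*(-28159) + 7/4 = -681757549 + 7/4 = -2727030189/4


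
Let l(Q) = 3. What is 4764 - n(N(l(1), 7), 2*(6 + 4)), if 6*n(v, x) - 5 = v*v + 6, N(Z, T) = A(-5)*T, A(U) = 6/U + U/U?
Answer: 119046/25 ≈ 4761.8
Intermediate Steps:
A(U) = 1 + 6/U (A(U) = 6/U + 1 = 1 + 6/U)
N(Z, T) = -T/5 (N(Z, T) = ((6 - 5)/(-5))*T = (-1/5*1)*T = -T/5)
n(v, x) = 11/6 + v**2/6 (n(v, x) = 5/6 + (v*v + 6)/6 = 5/6 + (v**2 + 6)/6 = 5/6 + (6 + v**2)/6 = 5/6 + (1 + v**2/6) = 11/6 + v**2/6)
4764 - n(N(l(1), 7), 2*(6 + 4)) = 4764 - (11/6 + (-1/5*7)**2/6) = 4764 - (11/6 + (-7/5)**2/6) = 4764 - (11/6 + (1/6)*(49/25)) = 4764 - (11/6 + 49/150) = 4764 - 1*54/25 = 4764 - 54/25 = 119046/25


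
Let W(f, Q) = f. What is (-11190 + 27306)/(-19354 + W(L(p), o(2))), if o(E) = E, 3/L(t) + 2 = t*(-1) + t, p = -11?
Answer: -32232/38711 ≈ -0.83263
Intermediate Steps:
L(t) = -3/2 (L(t) = 3/(-2 + (t*(-1) + t)) = 3/(-2 + (-t + t)) = 3/(-2 + 0) = 3/(-2) = 3*(-½) = -3/2)
(-11190 + 27306)/(-19354 + W(L(p), o(2))) = (-11190 + 27306)/(-19354 - 3/2) = 16116/(-38711/2) = 16116*(-2/38711) = -32232/38711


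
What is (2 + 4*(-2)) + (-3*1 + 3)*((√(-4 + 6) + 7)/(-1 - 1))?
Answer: -6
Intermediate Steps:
(2 + 4*(-2)) + (-3*1 + 3)*((√(-4 + 6) + 7)/(-1 - 1)) = (2 - 8) + (-3 + 3)*((√2 + 7)/(-2)) = -6 + 0*((7 + √2)*(-½)) = -6 + 0*(-7/2 - √2/2) = -6 + 0 = -6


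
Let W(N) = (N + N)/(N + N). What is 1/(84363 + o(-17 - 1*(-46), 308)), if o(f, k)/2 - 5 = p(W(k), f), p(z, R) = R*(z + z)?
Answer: 1/84489 ≈ 1.1836e-5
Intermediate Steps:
W(N) = 1 (W(N) = (2*N)/((2*N)) = (2*N)*(1/(2*N)) = 1)
p(z, R) = 2*R*z (p(z, R) = R*(2*z) = 2*R*z)
o(f, k) = 10 + 4*f (o(f, k) = 10 + 2*(2*f*1) = 10 + 2*(2*f) = 10 + 4*f)
1/(84363 + o(-17 - 1*(-46), 308)) = 1/(84363 + (10 + 4*(-17 - 1*(-46)))) = 1/(84363 + (10 + 4*(-17 + 46))) = 1/(84363 + (10 + 4*29)) = 1/(84363 + (10 + 116)) = 1/(84363 + 126) = 1/84489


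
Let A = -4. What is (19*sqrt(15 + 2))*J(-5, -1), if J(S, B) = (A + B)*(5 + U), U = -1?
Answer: -380*sqrt(17) ≈ -1566.8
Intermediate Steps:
J(S, B) = -16 + 4*B (J(S, B) = (-4 + B)*(5 - 1) = (-4 + B)*4 = -16 + 4*B)
(19*sqrt(15 + 2))*J(-5, -1) = (19*sqrt(15 + 2))*(-16 + 4*(-1)) = (19*sqrt(17))*(-16 - 4) = (19*sqrt(17))*(-20) = -380*sqrt(17)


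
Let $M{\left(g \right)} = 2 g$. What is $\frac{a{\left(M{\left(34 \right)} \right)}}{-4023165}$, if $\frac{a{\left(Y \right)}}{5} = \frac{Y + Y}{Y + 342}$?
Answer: $- \frac{68}{164949765} \approx -4.1225 \cdot 10^{-7}$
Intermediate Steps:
$a{\left(Y \right)} = \frac{10 Y}{342 + Y}$ ($a{\left(Y \right)} = 5 \frac{Y + Y}{Y + 342} = 5 \frac{2 Y}{342 + Y} = \frac{10 Y}{342 + Y}$)
$\frac{a{\left(M{\left(34 \right)} \right)}}{-4023165} = \frac{10 \cdot 2 \cdot 34 \frac{1}{342 + 2 \cdot 34}}{-4023165} = 10 \cdot 68 \frac{1}{342 + 68} \left(- \frac{1}{4023165}\right) = 10 \cdot 68 \cdot \frac{1}{410} \left(- \frac{1}{4023165}\right) = \frac{68}{41} \left(- \frac{1}{4023165}\right) = - \frac{68}{164949765}$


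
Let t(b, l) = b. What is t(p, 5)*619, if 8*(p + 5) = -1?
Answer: -25379/8 ≈ -3172.4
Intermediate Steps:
p = -41/8 (p = -5 + (⅛)*(-1) = -5 - ⅛ = -41/8 ≈ -5.1250)
t(p, 5)*619 = -41/8*619 = -25379/8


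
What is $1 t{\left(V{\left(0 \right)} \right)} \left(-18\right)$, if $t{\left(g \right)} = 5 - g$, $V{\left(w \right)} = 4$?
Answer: $-18$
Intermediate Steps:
$1 t{\left(V{\left(0 \right)} \right)} \left(-18\right) = 1 \left(5 - 4\right) \left(-18\right) = 1 \cdot 1 \left(-18\right) = 1 \left(-18\right) = -18$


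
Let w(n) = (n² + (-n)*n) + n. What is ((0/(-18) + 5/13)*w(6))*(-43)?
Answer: -1290/13 ≈ -99.231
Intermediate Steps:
w(n) = n (w(n) = (n² - n²) + n = 0 + n = n)
((0/(-18) + 5/13)*w(6))*(-43) = ((0/(-18) + 5/13)*6)*(-43) = ((0*(-1/18) + 5*(1/13))*6)*(-43) = ((0 + 5/13)*6)*(-43) = ((5/13)*6)*(-43) = (30/13)*(-43) = -1290/13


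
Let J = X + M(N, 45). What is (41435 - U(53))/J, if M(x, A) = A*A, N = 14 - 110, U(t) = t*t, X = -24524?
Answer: -38626/22499 ≈ -1.7168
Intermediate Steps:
U(t) = t**2
N = -96
M(x, A) = A**2
J = -22499 (J = -24524 + 45**2 = -24524 + 2025 = -22499)
(41435 - U(53))/J = (41435 - 1*53**2)/(-22499) = (41435 - 1*2809)*(-1/22499) = (41435 - 2809)*(-1/22499) = 38626*(-1/22499) = -38626/22499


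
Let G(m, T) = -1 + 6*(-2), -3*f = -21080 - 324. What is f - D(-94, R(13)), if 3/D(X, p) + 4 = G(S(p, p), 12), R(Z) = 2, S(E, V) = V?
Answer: 363877/51 ≈ 7134.8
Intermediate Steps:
f = 21404/3 (f = -(-21080 - 324)/3 = -⅓*(-21404) = 21404/3 ≈ 7134.7)
G(m, T) = -13 (G(m, T) = -1 - 12 = -13)
D(X, p) = -3/17 (D(X, p) = 3/(-4 - 13) = 3/(-17) = 3*(-1/17) = -3/17)
f - D(-94, R(13)) = 21404/3 - 1*(-3/17) = 21404/3 + 3/17 = 363877/51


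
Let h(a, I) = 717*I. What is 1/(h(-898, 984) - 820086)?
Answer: -1/114558 ≈ -8.7292e-6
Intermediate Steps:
1/(h(-898, 984) - 820086) = 1/(717*984 - 820086) = 1/(705528 - 820086) = 1/(-114558) = -1/114558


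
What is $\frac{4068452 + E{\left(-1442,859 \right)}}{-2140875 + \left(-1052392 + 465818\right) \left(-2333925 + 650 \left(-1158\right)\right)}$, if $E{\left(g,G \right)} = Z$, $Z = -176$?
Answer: $\frac{1356092}{603510610625} \approx 2.247 \cdot 10^{-6}$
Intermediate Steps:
$E{\left(g,G \right)} = -176$
$\frac{4068452 + E{\left(-1442,859 \right)}}{-2140875 + \left(-1052392 + 465818\right) \left(-2333925 + 650 \left(-1158\right)\right)} = \frac{4068452 - 176}{-2140875 + \left(-1052392 + 465818\right) \left(-2333925 + 650 \left(-1158\right)\right)} = \frac{4068276}{-2140875 - 586574 \left(-2333925 - 752700\right)} = \frac{4068276}{-2140875 - -1810533972750} = \frac{4068276}{-2140875 + 1810533972750} = \frac{4068276}{1810531831875} = 4068276 \cdot \frac{1}{1810531831875} = \frac{1356092}{603510610625}$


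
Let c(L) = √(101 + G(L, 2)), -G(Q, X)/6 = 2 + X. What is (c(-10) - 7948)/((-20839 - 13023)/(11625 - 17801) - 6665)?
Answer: 24543424/20564589 - 3088*√77/20564589 ≈ 1.1922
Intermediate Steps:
G(Q, X) = -12 - 6*X (G(Q, X) = -6*(2 + X) = -12 - 6*X)
c(L) = √77 (c(L) = √(101 + (-12 - 6*2)) = √(101 + (-12 - 12)) = √(101 - 24) = √77)
(c(-10) - 7948)/((-20839 - 13023)/(11625 - 17801) - 6665) = (√77 - 7948)/((-20839 - 13023)/(11625 - 17801) - 6665) = (-7948 + √77)/(-33862/(-6176) - 6665) = (-7948 + √77)/(-33862*(-1/6176) - 6665) = (-7948 + √77)/(16931/3088 - 6665) = (-7948 + √77)/(-20564589/3088) = (-7948 + √77)*(-3088/20564589) = 24543424/20564589 - 3088*√77/20564589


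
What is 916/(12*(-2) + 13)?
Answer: -916/11 ≈ -83.273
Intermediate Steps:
916/(12*(-2) + 13) = 916/(-24 + 13) = 916/(-11) = 916*(-1/11) = -916/11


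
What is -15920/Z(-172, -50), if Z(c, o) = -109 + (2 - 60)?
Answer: 15920/167 ≈ 95.329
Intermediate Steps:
Z(c, o) = -167 (Z(c, o) = -109 - 58 = -167)
-15920/Z(-172, -50) = -15920/(-167) = -15920*(-1/167) = 15920/167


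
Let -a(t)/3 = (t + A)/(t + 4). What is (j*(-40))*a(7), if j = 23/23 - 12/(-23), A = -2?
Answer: 21000/253 ≈ 83.004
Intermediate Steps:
j = 35/23 (j = 23*(1/23) - 12*(-1/23) = 1 + 12/23 = 35/23 ≈ 1.5217)
a(t) = -3*(-2 + t)/(4 + t) (a(t) = -3*(t - 2)/(t + 4) = -3*(-2 + t)/(4 + t))
(j*(-40))*a(7) = ((35/23)*(-40))*(3*(2 - 1*7)/(4 + 7)) = -4200*(2 - 7)/(23*11) = -4200*(-5)/(23*11) = -1400/23*(-15/11) = 21000/253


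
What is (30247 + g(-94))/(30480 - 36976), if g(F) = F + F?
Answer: -30059/6496 ≈ -4.6273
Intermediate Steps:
g(F) = 2*F
(30247 + g(-94))/(30480 - 36976) = (30247 + 2*(-94))/(30480 - 36976) = (30247 - 188)/(-6496) = 30059*(-1/6496) = -30059/6496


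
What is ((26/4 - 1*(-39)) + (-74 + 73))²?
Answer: 7921/4 ≈ 1980.3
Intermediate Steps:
((26/4 - 1*(-39)) + (-74 + 73))² = ((26*(¼) + 39) - 1)² = ((13/2 + 39) - 1)² = (91/2 - 1)² = (89/2)² = 7921/4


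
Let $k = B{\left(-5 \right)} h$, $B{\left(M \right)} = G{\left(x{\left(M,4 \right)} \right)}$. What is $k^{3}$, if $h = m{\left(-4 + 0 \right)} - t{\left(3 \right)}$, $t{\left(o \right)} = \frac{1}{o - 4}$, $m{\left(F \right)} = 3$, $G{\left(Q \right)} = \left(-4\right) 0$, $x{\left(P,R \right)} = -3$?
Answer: $0$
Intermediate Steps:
$G{\left(Q \right)} = 0$
$B{\left(M \right)} = 0$
$t{\left(o \right)} = \frac{1}{-4 + o}$
$h = 4$ ($h = 3 - \frac{1}{-4 + 3} = 3 - \frac{1}{-1} = 3 - -1 = 3 + 1 = 4$)
$k = 0$ ($k = 0 \cdot 4 = 0$)
$k^{3} = 0^{3} = 0$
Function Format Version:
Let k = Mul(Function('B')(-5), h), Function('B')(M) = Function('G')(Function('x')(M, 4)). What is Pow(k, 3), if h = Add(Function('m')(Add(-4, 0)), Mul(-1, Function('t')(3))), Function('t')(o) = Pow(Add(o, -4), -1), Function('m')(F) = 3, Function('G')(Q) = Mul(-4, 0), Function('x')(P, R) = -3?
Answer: 0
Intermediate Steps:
Function('G')(Q) = 0
Function('B')(M) = 0
Function('t')(o) = Pow(Add(-4, o), -1)
h = 4 (h = Add(3, Mul(-1, Pow(Add(-4, 3), -1))) = Add(3, Mul(-1, Pow(-1, -1))) = Add(3, Mul(-1, -1)) = Add(3, 1) = 4)
k = 0 (k = Mul(0, 4) = 0)
Pow(k, 3) = Pow(0, 3) = 0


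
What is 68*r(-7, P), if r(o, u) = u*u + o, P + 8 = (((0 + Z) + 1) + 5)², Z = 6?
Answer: 1257252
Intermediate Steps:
P = 136 (P = -8 + (((0 + 6) + 1) + 5)² = -8 + ((6 + 1) + 5)² = -8 + (7 + 5)² = -8 + 12² = -8 + 144 = 136)
r(o, u) = o + u² (r(o, u) = u² + o = o + u²)
68*r(-7, P) = 68*(-7 + 136²) = 68*(-7 + 18496) = 68*18489 = 1257252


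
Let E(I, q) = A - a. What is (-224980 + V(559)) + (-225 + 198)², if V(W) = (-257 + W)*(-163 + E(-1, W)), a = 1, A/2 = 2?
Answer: -272571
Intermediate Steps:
A = 4 (A = 2*2 = 4)
E(I, q) = 3 (E(I, q) = 4 - 1*1 = 4 - 1 = 3)
V(W) = 41120 - 160*W (V(W) = (-257 + W)*(-163 + 3) = (-257 + W)*(-160) = 41120 - 160*W)
(-224980 + V(559)) + (-225 + 198)² = (-224980 + (41120 - 160*559)) + (-225 + 198)² = (-224980 + (41120 - 89440)) + (-27)² = (-224980 - 48320) + 729 = -273300 + 729 = -272571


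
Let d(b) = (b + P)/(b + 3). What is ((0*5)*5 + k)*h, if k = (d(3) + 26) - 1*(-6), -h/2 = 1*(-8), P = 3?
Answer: 528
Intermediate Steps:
d(b) = 1 (d(b) = (b + 3)/(b + 3) = (3 + b)/(3 + b) = 1)
h = 16 (h = -2*(-8) = 16)
k = 33 (k = (1 + 26) - 1*(-6) = 27 + 6 = 33)
((0*5)*5 + k)*h = ((0*5)*5 + 33)*16 = (0*5 + 33)*16 = (0 + 33)*16 = 33*16 = 528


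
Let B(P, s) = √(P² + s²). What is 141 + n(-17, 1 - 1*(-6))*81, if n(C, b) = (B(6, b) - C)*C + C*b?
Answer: -32907 - 1377*√85 ≈ -45602.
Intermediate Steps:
n(C, b) = C*b + C*(√(36 + b²) - C) (n(C, b) = (√(6² + b²) - C)*C + C*b = (√(36 + b²) - C)*C + C*b = C*(√(36 + b²) - C) + C*b = C*b + C*(√(36 + b²) - C))
141 + n(-17, 1 - 1*(-6))*81 = 141 - 17*((1 - 1*(-6)) + √(36 + (1 - 1*(-6))²) - 1*(-17))*81 = 141 - 17*((1 + 6) + √(36 + (1 + 6)²) + 17)*81 = 141 - 17*(7 + √(36 + 7²) + 17)*81 = 141 - 17*(7 + √(36 + 49) + 17)*81 = 141 - 17*(7 + √85 + 17)*81 = 141 - 17*(24 + √85)*81 = 141 + (-408 - 17*√85)*81 = 141 + (-33048 - 1377*√85) = -32907 - 1377*√85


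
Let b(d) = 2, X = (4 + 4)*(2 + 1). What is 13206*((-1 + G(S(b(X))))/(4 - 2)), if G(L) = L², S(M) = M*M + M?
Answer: 231105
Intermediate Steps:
X = 24 (X = 8*3 = 24)
S(M) = M + M² (S(M) = M² + M = M + M²)
13206*((-1 + G(S(b(X))))/(4 - 2)) = 13206*((-1 + (2*(1 + 2))²)/(4 - 2)) = 13206*((-1 + (2*3)²)/2) = 13206*((-1 + 6²)*(½)) = 13206*((-1 + 36)*(½)) = 13206*(35*(½)) = 13206*(35/2) = 231105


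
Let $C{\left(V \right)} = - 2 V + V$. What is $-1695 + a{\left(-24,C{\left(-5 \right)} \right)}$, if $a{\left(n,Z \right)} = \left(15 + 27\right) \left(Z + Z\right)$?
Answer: $-1275$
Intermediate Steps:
$C{\left(V \right)} = - V$
$a{\left(n,Z \right)} = 84 Z$ ($a{\left(n,Z \right)} = 42 \cdot 2 Z = 84 Z$)
$-1695 + a{\left(-24,C{\left(-5 \right)} \right)} = -1695 + 84 \left(\left(-1\right) \left(-5\right)\right) = -1695 + 84 \cdot 5 = -1695 + 420 = -1275$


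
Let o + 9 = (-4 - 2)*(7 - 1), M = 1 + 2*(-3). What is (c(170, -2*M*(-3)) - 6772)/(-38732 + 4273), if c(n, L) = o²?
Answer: 4747/34459 ≈ 0.13776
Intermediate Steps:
M = -5 (M = 1 - 6 = -5)
o = -45 (o = -9 + (-4 - 2)*(7 - 1) = -9 - 6*6 = -9 - 36 = -45)
c(n, L) = 2025 (c(n, L) = (-45)² = 2025)
(c(170, -2*M*(-3)) - 6772)/(-38732 + 4273) = (2025 - 6772)/(-38732 + 4273) = -4747/(-34459) = -4747*(-1/34459) = 4747/34459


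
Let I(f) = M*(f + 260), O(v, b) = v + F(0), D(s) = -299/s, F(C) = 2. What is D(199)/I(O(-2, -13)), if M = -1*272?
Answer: 23/1082560 ≈ 2.1246e-5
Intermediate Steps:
M = -272
O(v, b) = 2 + v (O(v, b) = v + 2 = 2 + v)
I(f) = -70720 - 272*f (I(f) = -272*(f + 260) = -272*(260 + f) = -70720 - 272*f)
D(199)/I(O(-2, -13)) = (-299/199)/(-70720 - 272*(2 - 2)) = (-299*1/199)/(-70720 - 272*0) = -299/(199*(-70720 + 0)) = -299/199/(-70720) = -299/199*(-1/70720) = 23/1082560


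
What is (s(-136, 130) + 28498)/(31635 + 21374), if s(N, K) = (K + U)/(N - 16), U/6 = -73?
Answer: 1083001/2014342 ≈ 0.53765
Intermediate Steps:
U = -438 (U = 6*(-73) = -438)
s(N, K) = (-438 + K)/(-16 + N) (s(N, K) = (K - 438)/(N - 16) = (-438 + K)/(-16 + N))
(s(-136, 130) + 28498)/(31635 + 21374) = ((-438 + 130)/(-16 - 136) + 28498)/(31635 + 21374) = (-308/(-152) + 28498)/53009 = (-1/152*(-308) + 28498)*(1/53009) = (77/38 + 28498)*(1/53009) = (1083001/38)*(1/53009) = 1083001/2014342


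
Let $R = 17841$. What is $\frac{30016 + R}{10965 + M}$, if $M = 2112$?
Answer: $\frac{47857}{13077} \approx 3.6596$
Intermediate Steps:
$\frac{30016 + R}{10965 + M} = \frac{30016 + 17841}{10965 + 2112} = \frac{47857}{13077}$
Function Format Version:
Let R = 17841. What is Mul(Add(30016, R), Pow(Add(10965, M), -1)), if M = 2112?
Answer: Rational(47857, 13077) ≈ 3.6596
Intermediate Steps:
Mul(Add(30016, R), Pow(Add(10965, M), -1)) = Mul(Add(30016, 17841), Pow(Add(10965, 2112), -1)) = Mul(47857, Pow(13077, -1)) = Mul(47857, Rational(1, 13077)) = Rational(47857, 13077)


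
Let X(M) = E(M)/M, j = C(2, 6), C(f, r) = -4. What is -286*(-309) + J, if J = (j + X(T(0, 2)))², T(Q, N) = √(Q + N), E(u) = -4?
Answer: 88398 + 16*√2 ≈ 88421.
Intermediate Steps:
T(Q, N) = √(N + Q)
j = -4
X(M) = -4/M
J = (-4 - 2*√2)² (J = (-4 - 4/√(2 + 0))² = (-4 - 4*√2/2)² = (-4 - 2*√2)² ≈ 46.627)
-286*(-309) + J = -286*(-309) + (24 + 16*√2) = 88374 + (24 + 16*√2) = 88398 + 16*√2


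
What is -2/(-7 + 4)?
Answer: ⅔ ≈ 0.66667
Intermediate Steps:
-2/(-7 + 4) = -2/(-3) = -⅓*(-2) = ⅔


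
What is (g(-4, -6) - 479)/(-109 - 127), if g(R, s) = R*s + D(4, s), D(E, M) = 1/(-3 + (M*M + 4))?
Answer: 8417/4366 ≈ 1.9279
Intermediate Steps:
D(E, M) = 1/(1 + M²) (D(E, M) = 1/(-3 + (M² + 4)) = 1/(-3 + (4 + M²)) = 1/(1 + M²))
g(R, s) = 1/(1 + s²) + R*s (g(R, s) = R*s + 1/(1 + s²) = 1/(1 + s²) + R*s)
(g(-4, -6) - 479)/(-109 - 127) = ((1 - 4*(-6)*(1 + (-6)²))/(1 + (-6)²) - 479)/(-109 - 127) = ((1 - 4*(-6)*(1 + 36))/(1 + 36) - 479)/(-236) = ((1 - 4*(-6)*37)/37 - 479)*(-1/236) = ((1 + 888)/37 - 479)*(-1/236) = ((1/37)*889 - 479)*(-1/236) = (889/37 - 479)*(-1/236) = -16834/37*(-1/236) = 8417/4366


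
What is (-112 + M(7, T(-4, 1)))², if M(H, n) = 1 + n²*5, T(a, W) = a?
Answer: 961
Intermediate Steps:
M(H, n) = 1 + 5*n²
(-112 + M(7, T(-4, 1)))² = (-112 + (1 + 5*(-4)²))² = (-112 + (1 + 5*16))² = (-112 + (1 + 80))² = (-112 + 81)² = (-31)² = 961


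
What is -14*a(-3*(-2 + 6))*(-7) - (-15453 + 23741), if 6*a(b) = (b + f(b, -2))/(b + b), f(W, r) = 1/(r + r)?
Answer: -2384543/288 ≈ -8279.7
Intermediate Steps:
f(W, r) = 1/(2*r)
a(b) = (-¼ + b)/(12*b) (a(b) = ((b + (½)/(-2))/(b + b))/6 = ((b + (½)*(-½))/((2*b)))/6 = ((b - ¼)*(1/(2*b)))/6 = ((-¼ + b)*(1/(2*b)))/6 = ((-¼ + b)/(2*b))/6 = (-¼ + b)/(12*b))
-14*a(-3*(-2 + 6))*(-7) - (-15453 + 23741) = -7*(-1 + 4*(-3*(-2 + 6)))/(24*((-3*(-2 + 6))))*(-7) - (-15453 + 23741) = -7*(-1 + 4*(-3*4))/(24*((-3*4)))*(-7) - 1*8288 = -7*(-1 + 4*(-12))/(24*(-12))*(-7) - 8288 = -7*(-1)*(-1 - 48)/(24*12)*(-7) - 8288 = -7*(-1)*(-49)/(24*12)*(-7) - 8288 = -14*49/576*(-7) - 8288 = -343/288*(-7) - 8288 = 2401/288 - 8288 = -2384543/288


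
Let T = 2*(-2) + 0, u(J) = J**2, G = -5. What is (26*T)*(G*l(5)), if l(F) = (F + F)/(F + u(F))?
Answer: 520/3 ≈ 173.33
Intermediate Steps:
T = -4 (T = -4 + 0 = -4)
l(F) = 2*F/(F + F**2) (l(F) = (F + F)/(F + F**2) = (2*F)/(F + F**2) = 2*F/(F + F**2))
(26*T)*(G*l(5)) = (26*(-4))*(-10/(1 + 5)) = -(-520)*2/6 = -(-520)*2*(1/6) = -(-520)/3 = -104*(-5/3) = 520/3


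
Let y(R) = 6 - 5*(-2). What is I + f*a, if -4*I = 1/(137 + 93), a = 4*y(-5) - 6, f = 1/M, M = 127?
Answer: 53233/116840 ≈ 0.45561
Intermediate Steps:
f = 1/127 ≈ 0.0078740
y(R) = 16 (y(R) = 6 + 10 = 16)
a = 58 (a = 4*16 - 6 = 64 - 6 = 58)
I = -1/920 (I = -1/(4*(137 + 93)) = -¼/230 = -¼*1/230 = -1/920 ≈ -0.0010870)
I + f*a = -1/920 + (1/127)*58 = -1/920 + 58/127 = 53233/116840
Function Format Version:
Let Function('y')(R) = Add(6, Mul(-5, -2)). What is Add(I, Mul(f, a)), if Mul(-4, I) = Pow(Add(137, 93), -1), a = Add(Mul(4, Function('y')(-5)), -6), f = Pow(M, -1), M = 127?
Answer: Rational(53233, 116840) ≈ 0.45561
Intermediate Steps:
f = Rational(1, 127) (f = Pow(127, -1) = Rational(1, 127) ≈ 0.0078740)
Function('y')(R) = 16 (Function('y')(R) = Add(6, 10) = 16)
a = 58 (a = Add(Mul(4, 16), -6) = Add(64, -6) = 58)
I = Rational(-1, 920) (I = Mul(Rational(-1, 4), Pow(Add(137, 93), -1)) = Mul(Rational(-1, 4), Pow(230, -1)) = Mul(Rational(-1, 4), Rational(1, 230)) = Rational(-1, 920) ≈ -0.0010870)
Add(I, Mul(f, a)) = Add(Rational(-1, 920), Mul(Rational(1, 127), 58)) = Add(Rational(-1, 920), Rational(58, 127)) = Rational(53233, 116840)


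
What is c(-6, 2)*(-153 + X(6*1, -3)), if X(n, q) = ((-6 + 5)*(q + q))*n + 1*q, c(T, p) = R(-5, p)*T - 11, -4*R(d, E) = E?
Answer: 960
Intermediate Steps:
R(d, E) = -E/4
c(T, p) = -11 - T*p/4 (c(T, p) = (-p/4)*T - 11 = -T*p/4 - 11 = -11 - T*p/4)
X(n, q) = q - 2*n*q (X(n, q) = (-2*q)*n + q = -2*n*q + q = q - 2*n*q)
c(-6, 2)*(-153 + X(6*1, -3)) = (-11 - 1/4*(-6)*2)*(-153 - 3*(1 - 12)) = (-11 + 3)*(-153 - 3*(1 - 2*6)) = -8*(-153 - 3*(1 - 12)) = -8*(-153 - 3*(-11)) = -8*(-153 + 33) = -8*(-120) = 960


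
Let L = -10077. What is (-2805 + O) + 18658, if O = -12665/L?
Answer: 159763346/10077 ≈ 15854.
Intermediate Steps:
O = 12665/10077 (O = -12665/(-10077) = -12665*(-1/10077) = 12665/10077 ≈ 1.2568)
(-2805 + O) + 18658 = (-2805 + 12665/10077) + 18658 = -28253320/10077 + 18658 = 159763346/10077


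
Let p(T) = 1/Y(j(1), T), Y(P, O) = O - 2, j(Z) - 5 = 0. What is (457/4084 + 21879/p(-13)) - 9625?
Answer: -1379615583/4084 ≈ -3.3781e+5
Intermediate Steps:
j(Z) = 5 (j(Z) = 5 + 0 = 5)
Y(P, O) = -2 + O
p(T) = 1/(-2 + T)
(457/4084 + 21879/p(-13)) - 9625 = (457/4084 + 21879/(1/(-2 - 13))) - 9625 = (457*(1/4084) + 21879/(1/(-15))) - 9625 = (457/4084 + 21879/(-1/15)) - 9625 = (457/4084 + 21879*(-15)) - 9625 = (457/4084 - 328185) - 9625 = -1340307083/4084 - 9625 = -1379615583/4084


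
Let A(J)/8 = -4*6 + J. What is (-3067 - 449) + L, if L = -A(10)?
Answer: -3404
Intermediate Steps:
A(J) = -192 + 8*J (A(J) = 8*(-4*6 + J) = 8*(-24 + J) = -192 + 8*J)
L = 112 (L = -(-192 + 8*10) = -(-192 + 80) = -1*(-112) = 112)
(-3067 - 449) + L = (-3067 - 449) + 112 = -3516 + 112 = -3404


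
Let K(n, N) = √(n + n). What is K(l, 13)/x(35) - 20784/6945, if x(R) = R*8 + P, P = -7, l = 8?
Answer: -1882084/631995 ≈ -2.9780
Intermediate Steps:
K(n, N) = √2*√n (K(n, N) = √(2*n) = √2*√n)
x(R) = -7 + 8*R (x(R) = R*8 - 7 = 8*R - 7 = -7 + 8*R)
K(l, 13)/x(35) - 20784/6945 = (√2*√8)/(-7 + 8*35) - 20784/6945 = (√2*(2*√2))/(-7 + 280) - 20784*1/6945 = 4/273 - 6928/2315 = -1882084/631995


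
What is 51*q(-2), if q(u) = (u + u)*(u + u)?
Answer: 816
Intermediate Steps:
q(u) = 4*u**2 (q(u) = (2*u)*(2*u) = 4*u**2)
51*q(-2) = 51*(4*(-2)**2) = 51*(4*4) = 51*16 = 816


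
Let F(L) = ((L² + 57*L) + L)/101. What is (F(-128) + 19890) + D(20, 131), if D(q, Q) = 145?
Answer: 2032495/101 ≈ 20124.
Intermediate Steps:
F(L) = L²/101 + 58*L/101 (F(L) = (L² + 58*L)*(1/101) = L²/101 + 58*L/101)
(F(-128) + 19890) + D(20, 131) = ((1/101)*(-128)*(58 - 128) + 19890) + 145 = ((1/101)*(-128)*(-70) + 19890) + 145 = (8960/101 + 19890) + 145 = 2017850/101 + 145 = 2032495/101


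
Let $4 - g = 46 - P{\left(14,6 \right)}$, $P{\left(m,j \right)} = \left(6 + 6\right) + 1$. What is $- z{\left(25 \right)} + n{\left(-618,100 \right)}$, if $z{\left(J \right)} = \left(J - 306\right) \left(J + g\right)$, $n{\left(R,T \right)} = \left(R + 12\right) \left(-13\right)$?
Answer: $6754$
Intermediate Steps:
$n{\left(R,T \right)} = -156 - 13 R$ ($n{\left(R,T \right)} = \left(12 + R\right) \left(-13\right) = -156 - 13 R$)
$P{\left(m,j \right)} = 13$ ($P{\left(m,j \right)} = 12 + 1 = 13$)
$g = -29$ ($g = 4 - \left(46 - 13\right) = 4 - 33 = -29$)
$z{\left(J \right)} = \left(-306 + J\right) \left(-29 + J\right)$ ($z{\left(J \right)} = \left(J - 306\right) \left(J - 29\right) = \left(-306 + J\right) \left(-29 + J\right)$)
$- z{\left(25 \right)} + n{\left(-618,100 \right)} = - (8874 + 25^{2} - 8375) - -7878 = - (8874 + 625 - 8375) + \left(-156 + 8034\right) = \left(-1\right) 1124 + 7878 = -1124 + 7878 = 6754$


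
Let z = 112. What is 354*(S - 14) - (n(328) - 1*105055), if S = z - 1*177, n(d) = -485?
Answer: 77574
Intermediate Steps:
S = -65 (S = 112 - 1*177 = 112 - 177 = -65)
354*(S - 14) - (n(328) - 1*105055) = 354*(-65 - 14) - (-485 - 1*105055) = 354*(-79) - (-485 - 105055) = -27966 - 1*(-105540) = -27966 + 105540 = 77574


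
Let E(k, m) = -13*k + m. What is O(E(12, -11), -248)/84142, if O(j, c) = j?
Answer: -167/84142 ≈ -0.0019847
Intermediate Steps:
E(k, m) = m - 13*k
O(E(12, -11), -248)/84142 = (-11 - 13*12)/84142 = (-11 - 156)*(1/84142) = -167*1/84142 = -167/84142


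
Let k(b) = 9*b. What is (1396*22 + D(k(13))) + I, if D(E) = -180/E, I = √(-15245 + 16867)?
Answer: 399236/13 + √1622 ≈ 30751.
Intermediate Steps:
I = √1622 ≈ 40.274
(1396*22 + D(k(13))) + I = (1396*22 - 180/(9*13)) + √1622 = (30712 - 180/117) + √1622 = (30712 - 180*1/117) + √1622 = (30712 - 20/13) + √1622 = 399236/13 + √1622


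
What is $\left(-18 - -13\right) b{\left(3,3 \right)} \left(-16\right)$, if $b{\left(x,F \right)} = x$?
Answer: $240$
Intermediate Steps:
$\left(-18 - -13\right) b{\left(3,3 \right)} \left(-16\right) = \left(-18 - -13\right) 3 \left(-16\right) = \left(-18 + 13\right) 3 \left(-16\right) = \left(-5\right) 3 \left(-16\right) = \left(-15\right) \left(-16\right) = 240$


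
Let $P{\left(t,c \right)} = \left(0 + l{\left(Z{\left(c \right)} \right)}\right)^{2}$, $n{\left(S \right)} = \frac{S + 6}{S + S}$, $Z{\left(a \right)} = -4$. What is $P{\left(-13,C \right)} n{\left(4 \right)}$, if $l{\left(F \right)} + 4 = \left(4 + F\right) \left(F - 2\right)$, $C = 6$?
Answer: $20$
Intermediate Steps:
$n{\left(S \right)} = \frac{6 + S}{2 S}$
$l{\left(F \right)} = -4 + \left(-2 + F\right) \left(4 + F\right)$ ($l{\left(F \right)} = -4 + \left(4 + F\right) \left(F - 2\right) = -4 + \left(4 + F\right) \left(-2 + F\right) = -4 + \left(-2 + F\right) \left(4 + F\right)$)
$P{\left(t,c \right)} = 16$ ($P{\left(t,c \right)} = \left(0 + \left(-12 + \left(-4\right)^{2} + 2 \left(-4\right)\right)\right)^{2} = \left(0 - 4\right)^{2} = \left(-4\right)^{2} = 16$)
$P{\left(-13,C \right)} n{\left(4 \right)} = 16 \frac{6 + 4}{2 \cdot 4} = 16 \cdot \frac{1}{2} \cdot \frac{1}{4} \cdot 10 = 16 \cdot \frac{5}{4} = 20$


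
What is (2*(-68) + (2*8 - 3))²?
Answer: 15129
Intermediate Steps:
(2*(-68) + (2*8 - 3))² = (-136 + (16 - 3))² = (-136 + 13)² = (-123)² = 15129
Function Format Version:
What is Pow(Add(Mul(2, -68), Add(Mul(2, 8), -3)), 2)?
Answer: 15129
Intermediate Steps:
Pow(Add(Mul(2, -68), Add(Mul(2, 8), -3)), 2) = Pow(Add(-136, Add(16, -3)), 2) = Pow(Add(-136, 13), 2) = Pow(-123, 2) = 15129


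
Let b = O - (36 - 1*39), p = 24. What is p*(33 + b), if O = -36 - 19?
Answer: -456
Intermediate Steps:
O = -55
b = -52 (b = -55 - (36 - 1*39) = -55 - (36 - 39) = -55 - 1*(-3) = -55 + 3 = -52)
p*(33 + b) = 24*(33 - 52) = 24*(-19) = -456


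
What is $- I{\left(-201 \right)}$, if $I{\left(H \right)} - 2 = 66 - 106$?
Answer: $38$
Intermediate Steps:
$I{\left(H \right)} = -38$ ($I{\left(H \right)} = 2 + \left(66 - 106\right) = 2 - 40 = -38$)
$- I{\left(-201 \right)} = \left(-1\right) \left(-38\right) = 38$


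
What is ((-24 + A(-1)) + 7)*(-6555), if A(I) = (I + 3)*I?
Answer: 124545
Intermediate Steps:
A(I) = I*(3 + I) (A(I) = (3 + I)*I = I*(3 + I))
((-24 + A(-1)) + 7)*(-6555) = ((-24 - (3 - 1)) + 7)*(-6555) = ((-24 - 1*2) + 7)*(-6555) = ((-24 - 2) + 7)*(-6555) = (-26 + 7)*(-6555) = -19*(-6555) = 124545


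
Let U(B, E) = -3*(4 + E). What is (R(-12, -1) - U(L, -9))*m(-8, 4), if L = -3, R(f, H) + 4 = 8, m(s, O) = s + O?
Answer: 44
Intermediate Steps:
m(s, O) = O + s
R(f, H) = 4 (R(f, H) = -4 + 8 = 4)
U(B, E) = -12 - 3*E
(R(-12, -1) - U(L, -9))*m(-8, 4) = (4 - (-12 - 3*(-9)))*(4 - 8) = (4 - (-12 + 27))*(-4) = (4 - 1*15)*(-4) = (4 - 15)*(-4) = -11*(-4) = 44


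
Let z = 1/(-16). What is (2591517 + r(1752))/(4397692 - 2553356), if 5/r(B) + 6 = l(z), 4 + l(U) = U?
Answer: 417234157/296938096 ≈ 1.4051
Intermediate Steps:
z = -1/16 ≈ -0.062500
l(U) = -4 + U
r(B) = -80/161 (r(B) = 5/(-6 + (-4 - 1/16)) = 5/(-6 - 65/16) = 5/(-161/16) = 5*(-16/161) = -80/161)
(2591517 + r(1752))/(4397692 - 2553356) = (2591517 - 80/161)/(4397692 - 2553356) = (417234157/161)/1844336 = (417234157/161)*(1/1844336) = 417234157/296938096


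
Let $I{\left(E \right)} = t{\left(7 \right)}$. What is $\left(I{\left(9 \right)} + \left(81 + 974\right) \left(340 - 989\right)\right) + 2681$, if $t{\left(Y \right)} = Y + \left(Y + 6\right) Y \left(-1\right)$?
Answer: $-682098$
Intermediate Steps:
$t{\left(Y \right)} = Y - Y \left(6 + Y\right)$ ($t{\left(Y \right)} = Y + \left(6 + Y\right) Y \left(-1\right) = Y + Y \left(6 + Y\right) \left(-1\right) = Y - Y \left(6 + Y\right)$)
$I{\left(E \right)} = -84$ ($I{\left(E \right)} = \left(-1\right) 7 \left(5 + 7\right) = \left(-1\right) 7 \cdot 12 = -84$)
$\left(I{\left(9 \right)} + \left(81 + 974\right) \left(340 - 989\right)\right) + 2681 = \left(-84 + \left(81 + 974\right) \left(340 - 989\right)\right) + 2681 = \left(-84 + 1055 \left(-649\right)\right) + 2681 = \left(-84 - 684695\right) + 2681 = -684779 + 2681 = -682098$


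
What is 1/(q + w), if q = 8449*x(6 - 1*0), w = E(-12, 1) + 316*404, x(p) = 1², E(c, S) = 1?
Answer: 1/136114 ≈ 7.3468e-6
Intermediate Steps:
x(p) = 1
w = 127665 (w = 1 + 316*404 = 1 + 127664 = 127665)
q = 8449 (q = 8449*1 = 8449)
1/(q + w) = 1/(8449 + 127665) = 1/136114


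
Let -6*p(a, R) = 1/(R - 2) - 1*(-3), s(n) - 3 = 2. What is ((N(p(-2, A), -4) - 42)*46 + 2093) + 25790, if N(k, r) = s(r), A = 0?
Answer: 26181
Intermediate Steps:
s(n) = 5 (s(n) = 3 + 2 = 5)
p(a, R) = -½ - 1/(6*(-2 + R)) (p(a, R) = -(1/(R - 2) - 1*(-3))/6 = -(1/(-2 + R) + 3)/6 = -(3 + 1/(-2 + R))/6 = -½ - 1/(6*(-2 + R)))
N(k, r) = 5
((N(p(-2, A), -4) - 42)*46 + 2093) + 25790 = ((5 - 42)*46 + 2093) + 25790 = (-37*46 + 2093) + 25790 = (-1702 + 2093) + 25790 = 391 + 25790 = 26181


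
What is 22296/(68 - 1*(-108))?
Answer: 2787/22 ≈ 126.68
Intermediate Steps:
22296/(68 - 1*(-108)) = 22296/(68 + 108) = 22296/176 = 22296*(1/176) = 2787/22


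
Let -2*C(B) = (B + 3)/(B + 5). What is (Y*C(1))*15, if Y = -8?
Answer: 40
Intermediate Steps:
C(B) = -(3 + B)/(2*(5 + B)) (C(B) = -(B + 3)/(2*(B + 5)) = -(3 + B)/(2*(5 + B)))
(Y*C(1))*15 = -4*(-3 - 1*1)/(5 + 1)*15 = -4*(-3 - 1)/6*15 = -4*(-4)/6*15 = -8*(-⅓)*15 = (8/3)*15 = 40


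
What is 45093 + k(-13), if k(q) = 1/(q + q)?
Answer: 1172417/26 ≈ 45093.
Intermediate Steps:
k(q) = 1/(2*q)
45093 + k(-13) = 45093 + (½)/(-13) = 45093 + (½)*(-1/13) = 45093 - 1/26 = 1172417/26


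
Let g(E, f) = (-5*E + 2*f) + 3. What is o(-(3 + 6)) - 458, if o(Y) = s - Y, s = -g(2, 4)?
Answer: -450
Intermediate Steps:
g(E, f) = 3 - 5*E + 2*f
s = -1 (s = -(3 - 5*2 + 2*4) = -(3 - 10 + 8) = -1*1 = -1)
o(Y) = -1 - Y
o(-(3 + 6)) - 458 = (-1 - (-1)*(3 + 6)) - 458 = (-1 - (-1)*9) - 458 = (-1 - 1*(-9)) - 458 = (-1 + 9) - 458 = 8 - 458 = -450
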